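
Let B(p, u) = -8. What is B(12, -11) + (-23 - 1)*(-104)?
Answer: 2488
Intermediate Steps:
B(12, -11) + (-23 - 1)*(-104) = -8 + (-23 - 1)*(-104) = -8 - 24*(-104) = -8 + 2496 = 2488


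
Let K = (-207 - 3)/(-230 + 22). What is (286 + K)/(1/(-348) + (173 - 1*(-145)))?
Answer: 2596863/2877238 ≈ 0.90255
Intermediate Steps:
K = 105/104 (K = -210/(-208) = -210*(-1/208) = 105/104 ≈ 1.0096)
(286 + K)/(1/(-348) + (173 - 1*(-145))) = (286 + 105/104)/(1/(-348) + (173 - 1*(-145))) = 29849/(104*(-1/348 + (173 + 145))) = 29849/(104*(-1/348 + 318)) = 29849/(104*(110663/348)) = (29849/104)*(348/110663) = 2596863/2877238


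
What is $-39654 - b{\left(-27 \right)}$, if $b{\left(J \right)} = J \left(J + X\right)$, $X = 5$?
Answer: $-40248$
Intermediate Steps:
$b{\left(J \right)} = J \left(5 + J\right)$ ($b{\left(J \right)} = J \left(J + 5\right) = J \left(5 + J\right)$)
$-39654 - b{\left(-27 \right)} = -39654 - - 27 \left(5 - 27\right) = -39654 - \left(-27\right) \left(-22\right) = -39654 - 594 = -40248$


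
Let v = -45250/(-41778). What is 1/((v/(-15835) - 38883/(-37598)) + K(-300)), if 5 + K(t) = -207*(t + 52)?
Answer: 226119372534/11607167343609743 ≈ 1.9481e-5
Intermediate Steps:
v = 22625/20889 (v = -45250*(-1/41778) = 22625/20889 ≈ 1.0831)
K(t) = -10769 - 207*t (K(t) = -5 - 207*(t + 52) = -5 - 207*(52 + t) = -5 + (-10764 - 207*t) = -10769 - 207*t)
1/((v/(-15835) - 38883/(-37598)) + K(-300)) = 1/(((22625/20889)/(-15835) - 38883/(-37598)) + (-10769 - 207*(-300))) = 1/(((22625/20889)*(-1/15835) - 38883*(-1/37598)) + (-10769 + 62100)) = 1/((-4525/66155463 + 38883/37598) + 51331) = 1/(233832066989/226119372534 + 51331) = 1/(11607167343609743/226119372534) = 226119372534/11607167343609743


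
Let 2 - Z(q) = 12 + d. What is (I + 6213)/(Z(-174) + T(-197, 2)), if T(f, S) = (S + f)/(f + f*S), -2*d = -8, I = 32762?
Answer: -7678075/2693 ≈ -2851.1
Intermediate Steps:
d = 4 (d = -½*(-8) = 4)
T(f, S) = (S + f)/(f + S*f)
Z(q) = -14 (Z(q) = 2 - (12 + 4) = 2 - 1*16 = 2 - 16 = -14)
(I + 6213)/(Z(-174) + T(-197, 2)) = (32762 + 6213)/(-14 + (2 - 197)/((-197)*(1 + 2))) = 38975/(-14 - 1/197*(-195)/3) = 38975/(-14 - 1/197*⅓*(-195)) = 38975/(-14 + 65/197) = 38975/(-2693/197) = 38975*(-197/2693) = -7678075/2693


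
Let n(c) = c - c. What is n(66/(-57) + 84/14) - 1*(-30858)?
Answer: 30858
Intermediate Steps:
n(c) = 0
n(66/(-57) + 84/14) - 1*(-30858) = 0 - 1*(-30858) = 0 + 30858 = 30858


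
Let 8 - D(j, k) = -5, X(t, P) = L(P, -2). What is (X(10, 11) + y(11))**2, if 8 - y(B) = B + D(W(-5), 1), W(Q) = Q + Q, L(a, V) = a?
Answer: 25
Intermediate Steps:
X(t, P) = P
W(Q) = 2*Q
D(j, k) = 13 (D(j, k) = 8 - 1*(-5) = 8 + 5 = 13)
y(B) = -5 - B (y(B) = 8 - (B + 13) = 8 - (13 + B) = 8 + (-13 - B) = -5 - B)
(X(10, 11) + y(11))**2 = (11 + (-5 - 1*11))**2 = (11 + (-5 - 11))**2 = (11 - 16)**2 = (-5)**2 = 25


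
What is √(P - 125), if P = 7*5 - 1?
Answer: I*√91 ≈ 9.5394*I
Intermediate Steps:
P = 34 (P = 35 - 1 = 34)
√(P - 125) = √(34 - 125) = √(-91) = I*√91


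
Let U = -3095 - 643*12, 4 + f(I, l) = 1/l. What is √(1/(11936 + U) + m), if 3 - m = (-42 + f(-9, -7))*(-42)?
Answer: 7*I*√222130/75 ≈ 43.989*I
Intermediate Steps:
f(I, l) = -4 + 1/l
m = -1935 (m = 3 - (-42 + (-4 + 1/(-7)))*(-42) = 3 - (-42 + (-4 - ⅐))*(-42) = 3 - (-42 - 29/7)*(-42) = 3 - (-323)*(-42)/7 = 3 - 1*1938 = 3 - 1938 = -1935)
U = -10811 (U = -3095 - 1*7716 = -3095 - 7716 = -10811)
√(1/(11936 + U) + m) = √(1/(11936 - 10811) - 1935) = √(1/1125 - 1935) = √(-2176874/1125) = 7*I*√222130/75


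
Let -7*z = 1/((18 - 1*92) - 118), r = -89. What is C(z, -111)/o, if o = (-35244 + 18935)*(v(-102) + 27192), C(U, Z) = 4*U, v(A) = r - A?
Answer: -1/149078611920 ≈ -6.7079e-12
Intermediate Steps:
v(A) = -89 - A
z = 1/1344 (z = -1/(7*((18 - 1*92) - 118)) = -1/(7*((18 - 92) - 118)) = -1/(7*(-74 - 118)) = -⅐/(-192) = -⅐*(-1/192) = 1/1344 ≈ 0.00074405)
o = -443686345 (o = (-35244 + 18935)*((-89 - 1*(-102)) + 27192) = -16309*((-89 + 102) + 27192) = -16309*(13 + 27192) = -16309*27205 = -443686345)
C(z, -111)/o = (4*(1/1344))/(-443686345) = (1/336)*(-1/443686345) = -1/149078611920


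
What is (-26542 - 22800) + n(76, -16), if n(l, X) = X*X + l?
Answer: -49010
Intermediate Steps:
n(l, X) = l + X² (n(l, X) = X² + l = l + X²)
(-26542 - 22800) + n(76, -16) = (-26542 - 22800) + (76 + (-16)²) = -49342 + (76 + 256) = -49342 + 332 = -49010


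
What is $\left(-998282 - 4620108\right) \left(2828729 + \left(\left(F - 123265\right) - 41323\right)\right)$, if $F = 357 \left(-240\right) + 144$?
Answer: $-14487608545950$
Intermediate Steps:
$F = -85536$ ($F = -85680 + 144 = -85536$)
$\left(-998282 - 4620108\right) \left(2828729 + \left(\left(F - 123265\right) - 41323\right)\right) = \left(-998282 - 4620108\right) \left(2828729 - 250124\right) = - 5618390 \left(2828729 - 250124\right) = \left(-5618390\right) 2578605 = -14487608545950$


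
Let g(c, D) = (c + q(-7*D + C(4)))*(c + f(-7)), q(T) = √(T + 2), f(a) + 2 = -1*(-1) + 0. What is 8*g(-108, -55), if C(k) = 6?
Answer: 94176 - 872*√393 ≈ 76889.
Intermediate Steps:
f(a) = -1 (f(a) = -2 + (-1*(-1) + 0) = -2 + (1 + 0) = -2 + 1 = -1)
q(T) = √(2 + T)
g(c, D) = (-1 + c)*(c + √(8 - 7*D)) (g(c, D) = (c + √(2 + (-7*D + 6)))*(c - 1) = (c + √(2 + (6 - 7*D)))*(-1 + c) = (c + √(8 - 7*D))*(-1 + c) = (-1 + c)*(c + √(8 - 7*D)))
8*g(-108, -55) = 8*((-108)² - 1*(-108) - √(8 - 7*(-55)) - 108*√(8 - 7*(-55))) = 8*(11664 + 108 - √(8 + 385) - 108*√(8 + 385)) = 8*(11664 + 108 - √393 - 108*√393) = 8*(11772 - 109*√393) = 94176 - 872*√393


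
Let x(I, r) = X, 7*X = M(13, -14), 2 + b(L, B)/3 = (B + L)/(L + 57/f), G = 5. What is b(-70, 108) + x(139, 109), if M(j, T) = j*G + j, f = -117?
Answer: 67842/19243 ≈ 3.5255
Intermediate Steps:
b(L, B) = -6 + 3*(B + L)/(-19/39 + L) (b(L, B) = -6 + 3*((B + L)/(L + 57/(-117))) = -6 + 3*((B + L)/(L + 57*(-1/117))) = -6 + 3*((B + L)/(L - 19/39)) = -6 + 3*((B + L)/(-19/39 + L)) = -6 + 3*(B + L)/(-19/39 + L))
M(j, T) = 6*j (M(j, T) = j*5 + j = 5*j + j = 6*j)
X = 78/7 (X = (6*13)/7 = (⅐)*78 = 78/7 ≈ 11.143)
x(I, r) = 78/7
b(-70, 108) + x(139, 109) = 3*(-38 - 39*108 + 39*(-70))/(19 - 39*(-70)) + 78/7 = 3*(-38 - 4212 - 2730)/(19 + 2730) + 78/7 = 3*(-6980)/2749 + 78/7 = 3*(1/2749)*(-6980) + 78/7 = -20940/2749 + 78/7 = 67842/19243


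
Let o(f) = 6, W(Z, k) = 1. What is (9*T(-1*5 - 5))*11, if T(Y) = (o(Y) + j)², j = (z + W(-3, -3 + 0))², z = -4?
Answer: 22275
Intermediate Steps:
j = 9 (j = (-4 + 1)² = (-3)² = 9)
T(Y) = 225 (T(Y) = (6 + 9)² = 15² = 225)
(9*T(-1*5 - 5))*11 = (9*225)*11 = 2025*11 = 22275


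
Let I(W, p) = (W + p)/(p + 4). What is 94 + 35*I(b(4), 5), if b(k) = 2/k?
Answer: 2077/18 ≈ 115.39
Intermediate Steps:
I(W, p) = (W + p)/(4 + p)
94 + 35*I(b(4), 5) = 94 + 35*((2/4 + 5)/(4 + 5)) = 94 + 35*((2*(1/4) + 5)/9) = 94 + 35*((1/2 + 5)/9) = 94 + 35*((1/9)*(11/2)) = 94 + 35*(11/18) = 94 + 385/18 = 2077/18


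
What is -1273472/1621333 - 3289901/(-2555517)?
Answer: 2079645713009/4143344044161 ≈ 0.50192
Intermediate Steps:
-1273472/1621333 - 3289901/(-2555517) = -1273472*1/1621333 - 3289901*(-1/2555517) = -1273472/1621333 + 3289901/2555517 = 2079645713009/4143344044161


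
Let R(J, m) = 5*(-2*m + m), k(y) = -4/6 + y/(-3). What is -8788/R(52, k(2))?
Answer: -6591/5 ≈ -1318.2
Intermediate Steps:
k(y) = -⅔ - y/3 (k(y) = -4*⅙ + y*(-⅓) = -⅔ - y/3)
R(J, m) = -5*m (R(J, m) = 5*(-m) = -5*m)
-8788/R(52, k(2)) = -8788*(-1/(5*(-⅔ - ⅓*2))) = -8788*(-1/(5*(-⅔ - ⅔))) = -8788/((-5*(-4/3))) = -8788/20/3 = -8788*3/20 = -6591/5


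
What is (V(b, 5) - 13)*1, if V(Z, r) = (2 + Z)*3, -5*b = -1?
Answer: -32/5 ≈ -6.4000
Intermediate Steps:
b = ⅕ (b = -⅕*(-1) = ⅕ ≈ 0.20000)
V(Z, r) = 6 + 3*Z
(V(b, 5) - 13)*1 = ((6 + 3*(⅕)) - 13)*1 = ((6 + ⅗) - 13)*1 = (33/5 - 13)*1 = -32/5*1 = -32/5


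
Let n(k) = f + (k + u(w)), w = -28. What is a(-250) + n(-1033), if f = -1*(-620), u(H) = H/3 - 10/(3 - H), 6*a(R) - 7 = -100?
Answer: -81497/186 ≈ -438.16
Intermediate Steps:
a(R) = -31/2 (a(R) = 7/6 + (1/6)*(-100) = 7/6 - 50/3 = -31/2)
u(H) = -10/(3 - H) + H/3 (u(H) = H*(1/3) - 10/(3 - H) = H/3 - 10/(3 - H) = -10/(3 - H) + H/3)
f = 620
n(k) = 56762/93 + k (n(k) = 620 + (k + (10 - 1*(-28) + (1/3)*(-28)**2)/(-3 - 28)) = 620 + (k + (10 + 28 + (1/3)*784)/(-31)) = 620 + (k - (10 + 28 + 784/3)/31) = 620 + (k - 1/31*898/3) = 620 + (k - 898/93) = 620 + (-898/93 + k) = 56762/93 + k)
a(-250) + n(-1033) = -31/2 + (56762/93 - 1033) = -31/2 - 39307/93 = -81497/186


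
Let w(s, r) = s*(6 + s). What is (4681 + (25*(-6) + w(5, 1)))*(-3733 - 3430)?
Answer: -32849518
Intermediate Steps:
(4681 + (25*(-6) + w(5, 1)))*(-3733 - 3430) = (4681 + (25*(-6) + 5*(6 + 5)))*(-3733 - 3430) = (4681 + (-150 + 5*11))*(-7163) = (4681 + (-150 + 55))*(-7163) = (4681 - 95)*(-7163) = 4586*(-7163) = -32849518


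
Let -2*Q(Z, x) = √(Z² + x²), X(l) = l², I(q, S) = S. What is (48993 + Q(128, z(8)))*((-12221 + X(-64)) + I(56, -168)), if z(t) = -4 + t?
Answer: -406298949 + 82930*√41 ≈ -4.0577e+8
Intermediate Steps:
Q(Z, x) = -√(Z² + x²)/2
(48993 + Q(128, z(8)))*((-12221 + X(-64)) + I(56, -168)) = (48993 - √(128² + (-4 + 8)²)/2)*((-12221 + (-64)²) - 168) = (48993 - √(16384 + 4²)/2)*((-12221 + 4096) - 168) = (48993 - √(16384 + 16)/2)*(-8125 - 168) = (48993 - 10*√41)*(-8293) = -406298949 + 82930*√41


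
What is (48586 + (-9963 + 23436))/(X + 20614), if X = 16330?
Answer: 62059/36944 ≈ 1.6798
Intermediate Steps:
(48586 + (-9963 + 23436))/(X + 20614) = (48586 + (-9963 + 23436))/(16330 + 20614) = (48586 + 13473)/36944 = 62059*(1/36944) = 62059/36944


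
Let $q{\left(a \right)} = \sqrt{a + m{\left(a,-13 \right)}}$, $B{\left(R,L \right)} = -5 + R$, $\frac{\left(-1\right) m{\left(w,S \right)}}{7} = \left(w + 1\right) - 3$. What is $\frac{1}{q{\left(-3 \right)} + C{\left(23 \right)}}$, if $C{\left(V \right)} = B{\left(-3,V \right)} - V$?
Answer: $- \frac{31}{929} - \frac{4 \sqrt{2}}{929} \approx -0.039458$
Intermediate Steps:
$m{\left(w,S \right)} = 14 - 7 w$ ($m{\left(w,S \right)} = - 7 \left(\left(w + 1\right) - 3\right) = - 7 \left(\left(1 + w\right) - 3\right) = - 7 \left(-2 + w\right) = 14 - 7 w$)
$q{\left(a \right)} = \sqrt{14 - 6 a}$ ($q{\left(a \right)} = \sqrt{a - \left(-14 + 7 a\right)} = \sqrt{14 - 6 a}$)
$C{\left(V \right)} = -8 - V$ ($C{\left(V \right)} = \left(-5 - 3\right) - V = -8 - V$)
$\frac{1}{q{\left(-3 \right)} + C{\left(23 \right)}} = \frac{1}{\sqrt{14 - -18} - 31} = \frac{1}{\sqrt{14 + 18} - 31} = \frac{1}{\sqrt{32} - 31} = \frac{1}{4 \sqrt{2} - 31} = \frac{1}{-31 + 4 \sqrt{2}}$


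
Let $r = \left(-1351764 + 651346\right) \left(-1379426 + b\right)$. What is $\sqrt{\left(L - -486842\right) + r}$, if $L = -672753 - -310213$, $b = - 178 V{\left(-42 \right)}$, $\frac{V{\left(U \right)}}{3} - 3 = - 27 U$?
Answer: $\sqrt{1391439316414} \approx 1.1796 \cdot 10^{6}$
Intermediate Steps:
$V{\left(U \right)} = 9 - 81 U$ ($V{\left(U \right)} = 9 + 3 \left(- 27 U\right) = 9 - 81 U$)
$b = -607158$ ($b = - 178 \left(9 - -3402\right) = - 178 \left(9 + 3402\right) = \left(-178\right) 3411 = -607158$)
$L = -362540$ ($L = -672753 + 310213 = -362540$)
$r = 1391439192112$ ($r = \left(-1351764 + 651346\right) \left(-1379426 - 607158\right) = \left(-700418\right) \left(-1986584\right) = 1391439192112$)
$\sqrt{\left(L - -486842\right) + r} = \sqrt{\left(-362540 - -486842\right) + 1391439192112} = \sqrt{\left(-362540 + 486842\right) + 1391439192112} = \sqrt{124302 + 1391439192112} = \sqrt{1391439316414}$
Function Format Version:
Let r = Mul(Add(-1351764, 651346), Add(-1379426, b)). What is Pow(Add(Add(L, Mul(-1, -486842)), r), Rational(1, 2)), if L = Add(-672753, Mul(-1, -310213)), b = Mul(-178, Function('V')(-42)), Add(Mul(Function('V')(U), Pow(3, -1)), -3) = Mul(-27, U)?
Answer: Pow(1391439316414, Rational(1, 2)) ≈ 1.1796e+6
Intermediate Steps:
Function('V')(U) = Add(9, Mul(-81, U)) (Function('V')(U) = Add(9, Mul(3, Mul(-27, U))) = Add(9, Mul(-81, U)))
b = -607158 (b = Mul(-178, Add(9, Mul(-81, -42))) = Mul(-178, Add(9, 3402)) = Mul(-178, 3411) = -607158)
L = -362540 (L = Add(-672753, 310213) = -362540)
r = 1391439192112 (r = Mul(Add(-1351764, 651346), Add(-1379426, -607158)) = Mul(-700418, -1986584) = 1391439192112)
Pow(Add(Add(L, Mul(-1, -486842)), r), Rational(1, 2)) = Pow(Add(Add(-362540, Mul(-1, -486842)), 1391439192112), Rational(1, 2)) = Pow(Add(Add(-362540, 486842), 1391439192112), Rational(1, 2)) = Pow(Add(124302, 1391439192112), Rational(1, 2)) = Pow(1391439316414, Rational(1, 2))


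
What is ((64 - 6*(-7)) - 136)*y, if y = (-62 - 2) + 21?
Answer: 1290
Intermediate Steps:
y = -43 (y = -64 + 21 = -43)
((64 - 6*(-7)) - 136)*y = ((64 - 6*(-7)) - 136)*(-43) = ((64 + 42) - 136)*(-43) = (106 - 136)*(-43) = -30*(-43) = 1290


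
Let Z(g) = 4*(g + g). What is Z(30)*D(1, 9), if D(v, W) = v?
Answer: 240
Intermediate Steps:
Z(g) = 8*g (Z(g) = 4*(2*g) = 8*g)
Z(30)*D(1, 9) = (8*30)*1 = 240*1 = 240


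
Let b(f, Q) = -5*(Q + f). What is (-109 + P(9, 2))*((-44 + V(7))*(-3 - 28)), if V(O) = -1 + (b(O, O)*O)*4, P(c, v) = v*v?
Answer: -6526275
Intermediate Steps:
b(f, Q) = -5*Q - 5*f
P(c, v) = v²
V(O) = -1 - 40*O² (V(O) = -1 + ((-5*O - 5*O)*O)*4 = -1 + ((-10*O)*O)*4 = -1 - 10*O²*4 = -1 - 40*O²)
(-109 + P(9, 2))*((-44 + V(7))*(-3 - 28)) = (-109 + 2²)*((-44 + (-1 - 40*7²))*(-3 - 28)) = (-109 + 4)*((-44 + (-1 - 40*49))*(-31)) = -105*(-44 + (-1 - 1960))*(-31) = -105*(-44 - 1961)*(-31) = -(-210525)*(-31) = -105*62155 = -6526275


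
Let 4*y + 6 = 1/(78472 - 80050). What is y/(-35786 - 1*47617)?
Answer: 9469/526439736 ≈ 1.7987e-5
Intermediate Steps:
y = -9469/6312 (y = -3/2 + 1/(4*(78472 - 80050)) = -3/2 + (¼)/(-1578) = -3/2 + (¼)*(-1/1578) = -3/2 - 1/6312 = -9469/6312 ≈ -1.5002)
y/(-35786 - 1*47617) = -9469/(6312*(-35786 - 1*47617)) = -9469/(6312*(-35786 - 47617)) = -9469/6312/(-83403) = -9469/6312*(-1/83403) = 9469/526439736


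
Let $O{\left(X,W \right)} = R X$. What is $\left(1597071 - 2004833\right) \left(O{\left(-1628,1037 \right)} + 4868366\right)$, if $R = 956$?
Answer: $-1350506928476$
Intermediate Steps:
$O{\left(X,W \right)} = 956 X$
$\left(1597071 - 2004833\right) \left(O{\left(-1628,1037 \right)} + 4868366\right) = \left(1597071 - 2004833\right) \left(956 \left(-1628\right) + 4868366\right) = - 407762 \left(-1556368 + 4868366\right) = \left(-407762\right) 3311998 = -1350506928476$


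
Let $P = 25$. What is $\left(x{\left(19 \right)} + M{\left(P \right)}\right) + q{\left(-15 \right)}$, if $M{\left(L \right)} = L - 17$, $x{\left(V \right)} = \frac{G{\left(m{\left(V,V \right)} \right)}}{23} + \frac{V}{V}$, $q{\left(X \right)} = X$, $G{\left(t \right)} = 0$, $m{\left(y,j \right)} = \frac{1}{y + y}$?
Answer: $-6$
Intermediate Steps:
$m{\left(y,j \right)} = \frac{1}{2 y}$
$x{\left(V \right)} = 1$ ($x{\left(V \right)} = \frac{0}{23} + \frac{V}{V} = 0 \cdot \frac{1}{23} + 1 = 0 + 1 = 1$)
$M{\left(L \right)} = -17 + L$ ($M{\left(L \right)} = L - 17 = -17 + L$)
$\left(x{\left(19 \right)} + M{\left(P \right)}\right) + q{\left(-15 \right)} = \left(1 + \left(-17 + 25\right)\right) - 15 = \left(1 + 8\right) - 15 = 9 - 15 = -6$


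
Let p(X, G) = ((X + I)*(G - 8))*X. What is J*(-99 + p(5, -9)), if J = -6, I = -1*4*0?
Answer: 3144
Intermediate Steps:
I = 0 (I = -4*0 = 0)
p(X, G) = X²*(-8 + G) (p(X, G) = ((X + 0)*(G - 8))*X = (X*(-8 + G))*X = X²*(-8 + G))
J*(-99 + p(5, -9)) = -6*(-99 + 5²*(-8 - 9)) = -6*(-99 + 25*(-17)) = -6*(-99 - 425) = -6*(-524) = 3144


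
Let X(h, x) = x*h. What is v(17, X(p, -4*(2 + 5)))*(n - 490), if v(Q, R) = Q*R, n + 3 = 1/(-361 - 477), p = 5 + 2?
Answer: 688282910/419 ≈ 1.6427e+6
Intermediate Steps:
p = 7
X(h, x) = h*x
n = -2515/838 (n = -3 + 1/(-361 - 477) = -3 + 1/(-838) = -3 - 1/838 = -2515/838 ≈ -3.0012)
v(17, X(p, -4*(2 + 5)))*(n - 490) = (17*(7*(-4*(2 + 5))))*(-2515/838 - 490) = (17*(7*(-4*7)))*(-413135/838) = (17*(7*(-28)))*(-413135/838) = (17*(-196))*(-413135/838) = -3332*(-413135/838) = 688282910/419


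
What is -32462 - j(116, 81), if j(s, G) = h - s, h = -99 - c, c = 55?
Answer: -32192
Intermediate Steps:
h = -154 (h = -99 - 1*55 = -99 - 55 = -154)
j(s, G) = -154 - s
-32462 - j(116, 81) = -32462 - (-154 - 1*116) = -32462 - (-154 - 116) = -32462 - 1*(-270) = -32462 + 270 = -32192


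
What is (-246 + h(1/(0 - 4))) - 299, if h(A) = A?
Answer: -2181/4 ≈ -545.25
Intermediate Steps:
(-246 + h(1/(0 - 4))) - 299 = (-246 + 1/(0 - 4)) - 299 = (-246 + 1/(-4)) - 299 = (-246 - ¼) - 299 = -985/4 - 299 = -2181/4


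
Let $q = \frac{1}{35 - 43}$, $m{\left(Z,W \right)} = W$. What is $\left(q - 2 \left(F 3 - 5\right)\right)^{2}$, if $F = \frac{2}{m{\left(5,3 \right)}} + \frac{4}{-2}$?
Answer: $\frac{20449}{64} \approx 319.52$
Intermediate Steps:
$F = - \frac{4}{3}$ ($F = \frac{2}{3} + \frac{4}{-2} = 2 \cdot \frac{1}{3} + 4 \left(- \frac{1}{2}\right) = \frac{2}{3} - 2 = - \frac{4}{3} \approx -1.3333$)
$q = - \frac{1}{8}$ ($q = \frac{1}{-8} = - \frac{1}{8} \approx -0.125$)
$\left(q - 2 \left(F 3 - 5\right)\right)^{2} = \left(- \frac{1}{8} - 2 \left(\left(- \frac{4}{3}\right) 3 - 5\right)\right)^{2} = \left(- \frac{1}{8} - 2 \left(-4 - 5\right)\right)^{2} = \left(- \frac{1}{8} - -18\right)^{2} = \left(- \frac{1}{8} + 18\right)^{2} = \left(\frac{143}{8}\right)^{2} = \frac{20449}{64}$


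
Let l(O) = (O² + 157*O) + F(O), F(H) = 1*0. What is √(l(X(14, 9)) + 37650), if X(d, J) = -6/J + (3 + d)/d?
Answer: √66566791/42 ≈ 194.26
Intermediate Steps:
F(H) = 0
X(d, J) = -6/J + (3 + d)/d
l(O) = O² + 157*O (l(O) = (O² + 157*O) + 0 = O² + 157*O)
√(l(X(14, 9)) + 37650) = √((1 - 6/9 + 3/14)*(157 + (1 - 6/9 + 3/14)) + 37650) = √((1 - 6*⅑ + 3*(1/14))*(157 + (1 - 6*⅑ + 3*(1/14))) + 37650) = √((1 - ⅔ + 3/14)*(157 + (1 - ⅔ + 3/14)) + 37650) = √(23*(157 + 23/42)/42 + 37650) = √((23/42)*(6617/42) + 37650) = √(152191/1764 + 37650) = √(66566791/1764) = √66566791/42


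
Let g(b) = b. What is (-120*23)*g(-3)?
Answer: 8280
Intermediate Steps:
(-120*23)*g(-3) = -120*23*(-3) = -30*92*(-3) = -2760*(-3) = 8280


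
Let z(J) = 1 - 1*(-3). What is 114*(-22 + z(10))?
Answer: -2052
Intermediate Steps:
z(J) = 4 (z(J) = 1 + 3 = 4)
114*(-22 + z(10)) = 114*(-22 + 4) = 114*(-18) = -2052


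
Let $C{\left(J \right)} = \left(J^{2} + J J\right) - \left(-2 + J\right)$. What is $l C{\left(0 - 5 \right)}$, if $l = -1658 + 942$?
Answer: $-40812$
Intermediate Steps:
$l = -716$
$C{\left(J \right)} = 2 - J + 2 J^{2}$ ($C{\left(J \right)} = \left(J^{2} + J^{2}\right) - \left(-2 + J\right) = 2 J^{2} - \left(-2 + J\right) = 2 - J + 2 J^{2}$)
$l C{\left(0 - 5 \right)} = - 716 \left(2 - \left(0 - 5\right) + 2 \left(0 - 5\right)^{2}\right) = - 716 \left(2 - -5 + 2 \left(-5\right)^{2}\right) = - 716 \left(2 + 5 + 2 \cdot 25\right) = - 716 \left(2 + 5 + 50\right) = \left(-716\right) 57 = -40812$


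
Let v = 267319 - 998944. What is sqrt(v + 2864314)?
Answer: sqrt(2132689) ≈ 1460.4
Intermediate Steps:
v = -731625
sqrt(v + 2864314) = sqrt(-731625 + 2864314) = sqrt(2132689)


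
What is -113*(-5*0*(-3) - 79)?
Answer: 8927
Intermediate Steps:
-113*(-5*0*(-3) - 79) = -113*(0*(-3) - 79) = -113*(0 - 79) = -113*(-79) = 8927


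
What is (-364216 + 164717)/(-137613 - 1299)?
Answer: 199499/138912 ≈ 1.4362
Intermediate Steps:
(-364216 + 164717)/(-137613 - 1299) = -199499/(-138912) = -199499*(-1/138912) = 199499/138912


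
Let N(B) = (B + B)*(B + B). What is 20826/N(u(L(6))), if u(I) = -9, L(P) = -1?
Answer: 1157/18 ≈ 64.278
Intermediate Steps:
N(B) = 4*B² (N(B) = (2*B)*(2*B) = 4*B²)
20826/N(u(L(6))) = 20826/((4*(-9)²)) = 20826/((4*81)) = 20826/324 = 20826*(1/324) = 1157/18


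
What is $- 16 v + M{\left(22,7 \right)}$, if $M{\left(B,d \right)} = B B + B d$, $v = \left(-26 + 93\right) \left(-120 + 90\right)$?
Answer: $32798$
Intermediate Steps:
$v = -2010$ ($v = 67 \left(-30\right) = -2010$)
$M{\left(B,d \right)} = B^{2} + B d$
$- 16 v + M{\left(22,7 \right)} = \left(-16\right) \left(-2010\right) + 22 \left(22 + 7\right) = 32160 + 22 \cdot 29 = 32160 + 638 = 32798$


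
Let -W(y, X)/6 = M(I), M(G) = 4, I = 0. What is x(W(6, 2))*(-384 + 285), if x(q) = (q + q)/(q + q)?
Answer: -99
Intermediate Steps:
W(y, X) = -24 (W(y, X) = -6*4 = -24)
x(q) = 1 (x(q) = (2*q)/((2*q)) = (2*q)*(1/(2*q)) = 1)
x(W(6, 2))*(-384 + 285) = 1*(-384 + 285) = 1*(-99) = -99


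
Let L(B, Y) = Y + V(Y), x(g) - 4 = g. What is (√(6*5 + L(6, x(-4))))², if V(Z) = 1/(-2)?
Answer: 59/2 ≈ 29.500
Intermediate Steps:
V(Z) = -½
x(g) = 4 + g
L(B, Y) = -½ + Y (L(B, Y) = Y - ½ = -½ + Y)
(√(6*5 + L(6, x(-4))))² = (√(6*5 + (-½ + (4 - 4))))² = (√(30 + (-½ + 0)))² = (√(30 - ½))² = (√(59/2))² = (√118/2)² = 59/2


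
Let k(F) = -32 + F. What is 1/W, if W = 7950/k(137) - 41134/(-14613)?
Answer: 102291/8032828 ≈ 0.012734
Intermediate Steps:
W = 8032828/102291 (W = 7950/(-32 + 137) - 41134/(-14613) = 7950/105 - 41134*(-1/14613) = 7950*(1/105) + 41134/14613 = 530/7 + 41134/14613 = 8032828/102291 ≈ 78.529)
1/W = 1/(8032828/102291) = 102291/8032828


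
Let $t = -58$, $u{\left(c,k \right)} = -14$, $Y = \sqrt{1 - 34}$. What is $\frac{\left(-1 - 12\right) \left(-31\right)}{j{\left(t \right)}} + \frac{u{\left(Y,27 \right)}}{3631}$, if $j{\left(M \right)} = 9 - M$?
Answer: $\frac{1462355}{243277} \approx 6.0111$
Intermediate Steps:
$Y = i \sqrt{33}$ ($Y = \sqrt{-33} = i \sqrt{33} \approx 5.7446 i$)
$\frac{\left(-1 - 12\right) \left(-31\right)}{j{\left(t \right)}} + \frac{u{\left(Y,27 \right)}}{3631} = \frac{\left(-1 - 12\right) \left(-31\right)}{9 - -58} - \frac{14}{3631} = \frac{\left(-13\right) \left(-31\right)}{9 + 58} - \frac{14}{3631} = \frac{403}{67} - \frac{14}{3631} = \frac{1462355}{243277}$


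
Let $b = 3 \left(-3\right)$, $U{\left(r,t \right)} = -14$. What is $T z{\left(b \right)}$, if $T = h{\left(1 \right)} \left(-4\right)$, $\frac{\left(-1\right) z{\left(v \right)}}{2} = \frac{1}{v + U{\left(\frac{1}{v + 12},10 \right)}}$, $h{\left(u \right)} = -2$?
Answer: $\frac{16}{23} \approx 0.69565$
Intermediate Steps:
$b = -9$
$z{\left(v \right)} = - \frac{2}{-14 + v}$ ($z{\left(v \right)} = - \frac{2}{v - 14} = - \frac{2}{-14 + v}$)
$T = 8$ ($T = \left(-2\right) \left(-4\right) = 8$)
$T z{\left(b \right)} = 8 \left(- \frac{2}{-14 - 9}\right) = 8 \left(- \frac{2}{-23}\right) = 8 \left(\left(-2\right) \left(- \frac{1}{23}\right)\right) = 8 \cdot \frac{2}{23} = \frac{16}{23}$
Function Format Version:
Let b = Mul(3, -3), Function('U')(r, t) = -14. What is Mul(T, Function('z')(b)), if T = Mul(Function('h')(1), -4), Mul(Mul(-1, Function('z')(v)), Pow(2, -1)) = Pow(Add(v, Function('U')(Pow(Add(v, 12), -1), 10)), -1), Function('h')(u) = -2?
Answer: Rational(16, 23) ≈ 0.69565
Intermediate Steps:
b = -9
Function('z')(v) = Mul(-2, Pow(Add(-14, v), -1)) (Function('z')(v) = Mul(-2, Pow(Add(v, -14), -1)) = Mul(-2, Pow(Add(-14, v), -1)))
T = 8 (T = Mul(-2, -4) = 8)
Mul(T, Function('z')(b)) = Mul(8, Mul(-2, Pow(Add(-14, -9), -1))) = Mul(8, Mul(-2, Pow(-23, -1))) = Mul(8, Mul(-2, Rational(-1, 23))) = Mul(8, Rational(2, 23)) = Rational(16, 23)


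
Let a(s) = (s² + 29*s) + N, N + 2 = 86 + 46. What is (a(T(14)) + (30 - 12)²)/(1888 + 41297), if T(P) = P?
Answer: 352/14395 ≈ 0.024453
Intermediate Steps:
N = 130 (N = -2 + (86 + 46) = -2 + 132 = 130)
a(s) = 130 + s² + 29*s (a(s) = (s² + 29*s) + 130 = 130 + s² + 29*s)
(a(T(14)) + (30 - 12)²)/(1888 + 41297) = ((130 + 14² + 29*14) + (30 - 12)²)/(1888 + 41297) = ((130 + 196 + 406) + 18²)/43185 = (732 + 324)*(1/43185) = 1056*(1/43185) = 352/14395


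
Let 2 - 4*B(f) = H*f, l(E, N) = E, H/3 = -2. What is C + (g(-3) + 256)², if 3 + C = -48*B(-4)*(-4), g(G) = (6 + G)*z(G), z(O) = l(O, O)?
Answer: 59950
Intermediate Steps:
H = -6 (H = 3*(-2) = -6)
z(O) = O
B(f) = ½ + 3*f/2 (B(f) = ½ - (-3)*f/2 = ½ + 3*f/2)
g(G) = G*(6 + G) (g(G) = (6 + G)*G = G*(6 + G))
C = -1059 (C = -3 - 48*(½ + (3/2)*(-4))*(-4) = -3 - 48*(½ - 6)*(-4) = -3 - 48*(-11/2)*(-4) = -3 + 264*(-4) = -3 - 1056 = -1059)
C + (g(-3) + 256)² = -1059 + (-3*(6 - 3) + 256)² = -1059 + (-3*3 + 256)² = -1059 + (-9 + 256)² = -1059 + 247² = -1059 + 61009 = 59950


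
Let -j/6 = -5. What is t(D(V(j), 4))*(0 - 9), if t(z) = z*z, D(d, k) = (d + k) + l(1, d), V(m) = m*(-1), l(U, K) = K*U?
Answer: -28224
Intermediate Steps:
j = 30 (j = -6*(-5) = 30)
V(m) = -m
D(d, k) = k + 2*d (D(d, k) = (d + k) + d*1 = (d + k) + d = k + 2*d)
t(z) = z²
t(D(V(j), 4))*(0 - 9) = (4 + 2*(-1*30))²*(0 - 9) = (4 + 2*(-30))²*(-9) = (4 - 60)²*(-9) = (-56)²*(-9) = 3136*(-9) = -28224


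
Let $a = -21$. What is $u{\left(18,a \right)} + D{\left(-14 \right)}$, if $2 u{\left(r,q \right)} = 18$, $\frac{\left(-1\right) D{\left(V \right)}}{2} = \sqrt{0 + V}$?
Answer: $9 - 2 i \sqrt{14} \approx 9.0 - 7.4833 i$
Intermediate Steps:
$D{\left(V \right)} = - 2 \sqrt{V}$ ($D{\left(V \right)} = - 2 \sqrt{0 + V} = - 2 \sqrt{V}$)
$u{\left(r,q \right)} = 9$ ($u{\left(r,q \right)} = \frac{1}{2} \cdot 18 = 9$)
$u{\left(18,a \right)} + D{\left(-14 \right)} = 9 - 2 \sqrt{-14} = 9 - 2 i \sqrt{14}$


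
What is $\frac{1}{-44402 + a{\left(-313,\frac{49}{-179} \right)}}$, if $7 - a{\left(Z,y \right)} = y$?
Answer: $- \frac{179}{7946656} \approx -2.2525 \cdot 10^{-5}$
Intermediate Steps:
$a{\left(Z,y \right)} = 7 - y$
$\frac{1}{-44402 + a{\left(-313,\frac{49}{-179} \right)}} = \frac{1}{-44402 + \left(7 - \frac{49}{-179}\right)} = \frac{1}{-44402 + \left(7 - 49 \left(- \frac{1}{179}\right)\right)} = \frac{1}{-44402 + \left(7 - - \frac{49}{179}\right)} = \frac{1}{-44402 + \left(7 + \frac{49}{179}\right)} = \frac{1}{-44402 + \frac{1302}{179}} = \frac{1}{- \frac{7946656}{179}} = - \frac{179}{7946656}$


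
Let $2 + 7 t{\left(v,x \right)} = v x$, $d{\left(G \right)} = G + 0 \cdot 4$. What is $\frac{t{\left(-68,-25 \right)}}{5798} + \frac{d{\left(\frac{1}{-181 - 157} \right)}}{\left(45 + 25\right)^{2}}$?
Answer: $\frac{15451577}{369332600} \approx 0.041837$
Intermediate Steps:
$d{\left(G \right)} = G$ ($d{\left(G \right)} = G + 0 = G$)
$t{\left(v,x \right)} = - \frac{2}{7} + \frac{v x}{7}$
$\frac{t{\left(-68,-25 \right)}}{5798} + \frac{d{\left(\frac{1}{-181 - 157} \right)}}{\left(45 + 25\right)^{2}} = \frac{- \frac{2}{7} + \frac{1}{7} \left(-68\right) \left(-25\right)}{5798} + \frac{1}{\left(-181 - 157\right) \left(45 + 25\right)^{2}} = \left(- \frac{2}{7} + \frac{1700}{7}\right) \frac{1}{5798} + \frac{1}{\left(-338\right) 70^{2}} = \frac{1698}{7} \cdot \frac{1}{5798} - \frac{1}{338 \cdot 4900} = \frac{849}{20293} - \frac{1}{1656200} = \frac{15451577}{369332600}$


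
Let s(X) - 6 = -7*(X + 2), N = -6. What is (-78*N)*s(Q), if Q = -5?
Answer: 12636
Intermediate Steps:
s(X) = -8 - 7*X (s(X) = 6 - 7*(X + 2) = 6 - 7*(2 + X) = 6 + (-14 - 7*X) = -8 - 7*X)
(-78*N)*s(Q) = (-78*(-6))*(-8 - 7*(-5)) = 468*(-8 + 35) = 468*27 = 12636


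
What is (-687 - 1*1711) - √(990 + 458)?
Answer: -2398 - 2*√362 ≈ -2436.1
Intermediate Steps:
(-687 - 1*1711) - √(990 + 458) = (-687 - 1711) - √1448 = -2398 - 2*√362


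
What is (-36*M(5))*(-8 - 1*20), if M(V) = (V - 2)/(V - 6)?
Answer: -3024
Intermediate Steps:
M(V) = (-2 + V)/(-6 + V)
(-36*M(5))*(-8 - 1*20) = (-36*(-2 + 5)/(-6 + 5))*(-8 - 1*20) = (-36*3/(-1))*(-8 - 20) = -(-36)*3*(-28) = -36*(-3)*(-28) = 108*(-28) = -3024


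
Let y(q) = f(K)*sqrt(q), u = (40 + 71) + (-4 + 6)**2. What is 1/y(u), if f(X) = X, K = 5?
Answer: sqrt(115)/575 ≈ 0.018650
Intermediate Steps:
u = 115 (u = 111 + 2**2 = 111 + 4 = 115)
y(q) = 5*sqrt(q)
1/y(u) = 1/(5*sqrt(115)) = sqrt(115)/575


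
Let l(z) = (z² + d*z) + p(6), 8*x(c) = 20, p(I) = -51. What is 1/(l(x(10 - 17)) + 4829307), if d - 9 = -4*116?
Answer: 4/19312499 ≈ 2.0712e-7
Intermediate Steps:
d = -455 (d = 9 - 4*116 = 9 - 464 = -455)
x(c) = 5/2 (x(c) = (⅛)*20 = 5/2)
l(z) = -51 + z² - 455*z (l(z) = (z² - 455*z) - 51 = -51 + z² - 455*z)
1/(l(x(10 - 17)) + 4829307) = 1/((-51 + (5/2)² - 455*5/2) + 4829307) = 1/((-51 + 25/4 - 2275/2) + 4829307) = 1/(-4729/4 + 4829307) = 1/(19312499/4) = 4/19312499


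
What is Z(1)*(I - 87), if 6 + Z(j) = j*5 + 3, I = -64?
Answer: -302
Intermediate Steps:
Z(j) = -3 + 5*j (Z(j) = -6 + (j*5 + 3) = -6 + (5*j + 3) = -6 + (3 + 5*j) = -3 + 5*j)
Z(1)*(I - 87) = (-3 + 5*1)*(-64 - 87) = (-3 + 5)*(-151) = 2*(-151) = -302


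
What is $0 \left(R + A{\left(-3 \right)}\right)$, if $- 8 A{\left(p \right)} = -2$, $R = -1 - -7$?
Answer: $0$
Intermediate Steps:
$R = 6$ ($R = -1 + 7 = 6$)
$A{\left(p \right)} = \frac{1}{4}$ ($A{\left(p \right)} = \left(- \frac{1}{8}\right) \left(-2\right) = \frac{1}{4}$)
$0 \left(R + A{\left(-3 \right)}\right) = 0 \left(6 + \frac{1}{4}\right) = 0 \cdot \frac{25}{4} = 0$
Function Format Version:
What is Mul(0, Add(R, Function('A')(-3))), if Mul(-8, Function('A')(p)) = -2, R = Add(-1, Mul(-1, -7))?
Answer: 0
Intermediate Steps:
R = 6 (R = Add(-1, 7) = 6)
Function('A')(p) = Rational(1, 4) (Function('A')(p) = Mul(Rational(-1, 8), -2) = Rational(1, 4))
Mul(0, Add(R, Function('A')(-3))) = Mul(0, Add(6, Rational(1, 4))) = Mul(0, Rational(25, 4)) = 0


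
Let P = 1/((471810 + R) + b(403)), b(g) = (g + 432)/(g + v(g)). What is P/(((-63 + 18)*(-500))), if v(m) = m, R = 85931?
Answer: 403/5057325911250 ≈ 7.9686e-11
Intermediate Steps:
b(g) = (432 + g)/(2*g) (b(g) = (g + 432)/(g + g) = (432 + g)/((2*g)) = (432 + g)*(1/(2*g)) = (432 + g)/(2*g))
P = 806/449540081 (P = 1/((471810 + 85931) + (1/2)*(432 + 403)/403) = 1/(557741 + (1/2)*(1/403)*835) = 1/(557741 + 835/806) = 1/(449540081/806) = 806/449540081 ≈ 1.7929e-6)
P/(((-63 + 18)*(-500))) = 806/(449540081*(((-63 + 18)*(-500)))) = 806/(449540081*((-45*(-500)))) = (806/449540081)/22500 = (806/449540081)*(1/22500) = 403/5057325911250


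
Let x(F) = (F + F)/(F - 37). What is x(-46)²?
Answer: 8464/6889 ≈ 1.2286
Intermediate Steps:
x(F) = 2*F/(-37 + F) (x(F) = (2*F)/(-37 + F) = 2*F/(-37 + F))
x(-46)² = (2*(-46)/(-37 - 46))² = (2*(-46)/(-83))² = (2*(-46)*(-1/83))² = (92/83)² = 8464/6889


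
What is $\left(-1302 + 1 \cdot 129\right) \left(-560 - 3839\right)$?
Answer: $5160027$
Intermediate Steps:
$\left(-1302 + 1 \cdot 129\right) \left(-560 - 3839\right) = \left(-1302 + 129\right) \left(-560 - 3839\right) = - 1173 \left(-560 - 3839\right) = \left(-1173\right) \left(-4399\right) = 5160027$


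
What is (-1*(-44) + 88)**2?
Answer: 17424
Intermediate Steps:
(-1*(-44) + 88)**2 = (44 + 88)**2 = 132**2 = 17424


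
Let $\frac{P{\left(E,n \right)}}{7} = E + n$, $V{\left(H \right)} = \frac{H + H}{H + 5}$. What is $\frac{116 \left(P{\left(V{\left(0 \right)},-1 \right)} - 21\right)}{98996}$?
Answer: $- \frac{812}{24749} \approx -0.032809$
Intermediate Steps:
$V{\left(H \right)} = \frac{2 H}{5 + H}$
$P{\left(E,n \right)} = 7 E + 7 n$ ($P{\left(E,n \right)} = 7 \left(E + n\right) = 7 E + 7 n$)
$\frac{116 \left(P{\left(V{\left(0 \right)},-1 \right)} - 21\right)}{98996} = \frac{116 \left(\left(7 \cdot 2 \cdot 0 \frac{1}{5 + 0} + 7 \left(-1\right)\right) - 21\right)}{98996} = 116 \left(\left(7 \cdot 2 \cdot 0 \cdot \frac{1}{5} - 7\right) - 21\right) \frac{1}{98996} = 116 \left(\left(7 \cdot 0 - 7\right) - 21\right) \frac{1}{98996} = 116 \left(\left(0 - 7\right) - 21\right) \frac{1}{98996} = 116 \left(-7 - 21\right) \frac{1}{98996} = 116 \left(-28\right) \frac{1}{98996} = \left(-3248\right) \frac{1}{98996} = - \frac{812}{24749}$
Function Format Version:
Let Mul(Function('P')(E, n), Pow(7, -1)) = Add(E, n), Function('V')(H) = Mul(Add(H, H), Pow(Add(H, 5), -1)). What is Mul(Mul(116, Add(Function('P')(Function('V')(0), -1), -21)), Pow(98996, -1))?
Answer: Rational(-812, 24749) ≈ -0.032809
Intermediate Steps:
Function('V')(H) = Mul(2, H, Pow(Add(5, H), -1)) (Function('V')(H) = Mul(Mul(2, H), Pow(Add(5, H), -1)) = Mul(2, H, Pow(Add(5, H), -1)))
Function('P')(E, n) = Add(Mul(7, E), Mul(7, n)) (Function('P')(E, n) = Mul(7, Add(E, n)) = Add(Mul(7, E), Mul(7, n)))
Mul(Mul(116, Add(Function('P')(Function('V')(0), -1), -21)), Pow(98996, -1)) = Mul(Mul(116, Add(Add(Mul(7, Mul(2, 0, Pow(Add(5, 0), -1))), Mul(7, -1)), -21)), Pow(98996, -1)) = Mul(Mul(116, Add(Add(Mul(7, Mul(2, 0, Pow(5, -1))), -7), -21)), Rational(1, 98996)) = Mul(Mul(116, Add(Add(Mul(7, Mul(2, 0, Rational(1, 5))), -7), -21)), Rational(1, 98996)) = Mul(Mul(116, Add(Add(Mul(7, 0), -7), -21)), Rational(1, 98996)) = Mul(Mul(116, Add(Add(0, -7), -21)), Rational(1, 98996)) = Mul(Mul(116, Add(-7, -21)), Rational(1, 98996)) = Mul(Mul(116, -28), Rational(1, 98996)) = Mul(-3248, Rational(1, 98996)) = Rational(-812, 24749)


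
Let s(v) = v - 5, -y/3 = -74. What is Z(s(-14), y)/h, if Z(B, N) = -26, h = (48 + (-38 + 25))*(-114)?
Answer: 13/1995 ≈ 0.0065163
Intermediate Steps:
y = 222 (y = -3*(-74) = 222)
h = -3990 (h = (48 - 13)*(-114) = 35*(-114) = -3990)
s(v) = -5 + v
Z(s(-14), y)/h = -26/(-3990) = -26*(-1/3990) = 13/1995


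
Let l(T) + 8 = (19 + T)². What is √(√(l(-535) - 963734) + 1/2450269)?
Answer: √(2450269 + 6003818172361*I*√697486)/2450269 ≈ 20.435 + 20.435*I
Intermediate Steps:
l(T) = -8 + (19 + T)²
√(√(l(-535) - 963734) + 1/2450269) = √(√((-8 + (19 - 535)²) - 963734) + 1/2450269) = √(√((-8 + (-516)²) - 963734) + 1/2450269) = √(√((-8 + 266256) - 963734) + 1/2450269) = √(√(266248 - 963734) + 1/2450269) = √(√(-697486) + 1/2450269) = √(I*√697486 + 1/2450269) = √(1/2450269 + I*√697486)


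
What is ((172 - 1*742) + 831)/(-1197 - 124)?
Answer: -261/1321 ≈ -0.19758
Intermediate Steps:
((172 - 1*742) + 831)/(-1197 - 124) = ((172 - 742) + 831)/(-1321) = (-570 + 831)*(-1/1321) = 261*(-1/1321) = -261/1321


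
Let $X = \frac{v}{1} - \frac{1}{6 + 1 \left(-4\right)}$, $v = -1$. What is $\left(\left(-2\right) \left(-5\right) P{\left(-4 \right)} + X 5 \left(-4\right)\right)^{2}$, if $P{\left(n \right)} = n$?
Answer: $100$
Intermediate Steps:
$X = - \frac{3}{2}$ ($X = - 1^{-1} - \frac{1}{6 + 1 \left(-4\right)} = \left(-1\right) 1 - \frac{1}{6 - 4} = -1 - \frac{1}{2} = - \frac{3}{2} \approx -1.5$)
$\left(\left(-2\right) \left(-5\right) P{\left(-4 \right)} + X 5 \left(-4\right)\right)^{2} = \left(\left(-2\right) \left(-5\right) \left(-4\right) + \left(- \frac{3}{2}\right) 5 \left(-4\right)\right)^{2} = \left(10 \left(-4\right) - -30\right)^{2} = \left(-40 + 30\right)^{2} = \left(-10\right)^{2} = 100$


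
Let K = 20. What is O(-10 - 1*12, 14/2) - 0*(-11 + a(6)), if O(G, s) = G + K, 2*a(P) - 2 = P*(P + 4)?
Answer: -2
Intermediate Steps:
a(P) = 1 + P*(4 + P)/2 (a(P) = 1 + (P*(P + 4))/2 = 1 + (P*(4 + P))/2 = 1 + P*(4 + P)/2)
O(G, s) = 20 + G (O(G, s) = G + 20 = 20 + G)
O(-10 - 1*12, 14/2) - 0*(-11 + a(6)) = (20 + (-10 - 1*12)) - 0*(-11 + (1 + (½)*6² + 2*6)) = (20 + (-10 - 12)) - 0*(-11 + (1 + (½)*36 + 12)) = (20 - 22) - 0*(-11 + (1 + 18 + 12)) = -2 - 0*(-11 + 31) = -2 - 0*20 = -2 - 1*0 = -2 + 0 = -2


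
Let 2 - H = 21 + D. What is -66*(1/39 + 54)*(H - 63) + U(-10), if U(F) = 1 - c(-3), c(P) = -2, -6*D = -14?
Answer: 11727679/39 ≈ 3.0071e+5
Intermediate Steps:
D = 7/3 (D = -⅙*(-14) = 7/3 ≈ 2.3333)
U(F) = 3 (U(F) = 1 - 1*(-2) = 1 + 2 = 3)
H = -64/3 (H = 2 - (21 + 7/3) = 2 - 1*70/3 = 2 - 70/3 = -64/3 ≈ -21.333)
-66*(1/39 + 54)*(H - 63) + U(-10) = -66*(1/39 + 54)*(-64/3 - 63) + 3 = -66*(1/39 + 54)*(-253)/3 + 3 = -46354*(-253)/(13*3) + 3 = -66*(-533071/117) + 3 = 11727562/39 + 3 = 11727679/39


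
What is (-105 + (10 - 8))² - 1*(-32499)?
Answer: 43108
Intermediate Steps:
(-105 + (10 - 8))² - 1*(-32499) = (-105 + 2)² + 32499 = (-103)² + 32499 = 10609 + 32499 = 43108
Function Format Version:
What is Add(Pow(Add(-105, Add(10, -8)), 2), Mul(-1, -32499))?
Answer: 43108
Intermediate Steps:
Add(Pow(Add(-105, Add(10, -8)), 2), Mul(-1, -32499)) = Add(Pow(Add(-105, 2), 2), 32499) = Add(Pow(-103, 2), 32499) = Add(10609, 32499) = 43108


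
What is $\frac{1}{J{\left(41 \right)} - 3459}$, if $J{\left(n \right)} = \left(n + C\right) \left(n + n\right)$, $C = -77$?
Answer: $- \frac{1}{6411} \approx -0.00015598$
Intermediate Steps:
$J{\left(n \right)} = 2 n \left(-77 + n\right)$ ($J{\left(n \right)} = \left(n - 77\right) \left(n + n\right) = \left(-77 + n\right) 2 n = 2 n \left(-77 + n\right)$)
$\frac{1}{J{\left(41 \right)} - 3459} = \frac{1}{2 \cdot 41 \left(-77 + 41\right) - 3459} = \frac{1}{2 \cdot 41 \left(-36\right) - 3459} = \frac{1}{-2952 - 3459} = \frac{1}{-6411} = - \frac{1}{6411}$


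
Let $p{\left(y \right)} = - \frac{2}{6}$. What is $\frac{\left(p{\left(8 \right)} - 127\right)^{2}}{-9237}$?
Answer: $- \frac{145924}{83133} \approx -1.7553$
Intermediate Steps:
$p{\left(y \right)} = - \frac{1}{3}$ ($p{\left(y \right)} = \left(-2\right) \frac{1}{6} = - \frac{1}{3}$)
$\frac{\left(p{\left(8 \right)} - 127\right)^{2}}{-9237} = \frac{\left(- \frac{1}{3} - 127\right)^{2}}{-9237} = \left(- \frac{382}{3}\right)^{2} \left(- \frac{1}{9237}\right) = \frac{145924}{9} \left(- \frac{1}{9237}\right) = - \frac{145924}{83133}$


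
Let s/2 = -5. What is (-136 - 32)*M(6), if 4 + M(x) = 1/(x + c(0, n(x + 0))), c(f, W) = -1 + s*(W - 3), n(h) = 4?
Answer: 3528/5 ≈ 705.60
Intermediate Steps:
s = -10 (s = 2*(-5) = -10)
c(f, W) = 29 - 10*W (c(f, W) = -1 - 10*(W - 3) = -1 - 10*(-3 + W) = -1 + (30 - 10*W) = 29 - 10*W)
M(x) = -4 + 1/(-11 + x) (M(x) = -4 + 1/(x + (29 - 10*4)) = -4 + 1/(x + (29 - 40)) = -4 + 1/(x - 11) = -4 + 1/(-11 + x))
(-136 - 32)*M(6) = (-136 - 32)*((45 - 4*6)/(-11 + 6)) = -168*(45 - 24)/(-5) = -(-168)*21/5 = -168*(-21/5) = 3528/5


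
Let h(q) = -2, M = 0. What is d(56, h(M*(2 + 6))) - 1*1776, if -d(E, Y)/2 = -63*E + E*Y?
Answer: 5504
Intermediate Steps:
d(E, Y) = 126*E - 2*E*Y (d(E, Y) = -2*(-63*E + E*Y) = 126*E - 2*E*Y)
d(56, h(M*(2 + 6))) - 1*1776 = 2*56*(63 - 1*(-2)) - 1*1776 = 2*56*(63 + 2) - 1776 = 2*56*65 - 1776 = 7280 - 1776 = 5504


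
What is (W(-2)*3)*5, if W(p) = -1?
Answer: -15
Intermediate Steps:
(W(-2)*3)*5 = -1*3*5 = -3*5 = -15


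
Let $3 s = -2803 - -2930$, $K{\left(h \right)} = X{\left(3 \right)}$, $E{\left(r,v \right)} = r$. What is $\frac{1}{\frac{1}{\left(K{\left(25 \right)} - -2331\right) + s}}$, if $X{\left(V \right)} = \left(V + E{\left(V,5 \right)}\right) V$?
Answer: $\frac{7174}{3} \approx 2391.3$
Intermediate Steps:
$X{\left(V \right)} = 2 V^{2}$ ($X{\left(V \right)} = \left(V + V\right) V = 2 V V = 2 V^{2}$)
$K{\left(h \right)} = 18$ ($K{\left(h \right)} = 2 \cdot 3^{2} = 2 \cdot 9 = 18$)
$s = \frac{127}{3}$ ($s = \frac{-2803 - -2930}{3} = \frac{-2803 + 2930}{3} = \frac{1}{3} \cdot 127 = \frac{127}{3} \approx 42.333$)
$\frac{1}{\frac{1}{\left(K{\left(25 \right)} - -2331\right) + s}} = \frac{1}{\frac{1}{\left(18 - -2331\right) + \frac{127}{3}}} = \frac{1}{\frac{1}{\left(18 + 2331\right) + \frac{127}{3}}} = \frac{1}{\frac{1}{2349 + \frac{127}{3}}} = \frac{1}{\frac{1}{\frac{7174}{3}}} = \frac{1}{\frac{3}{7174}} = \frac{7174}{3}$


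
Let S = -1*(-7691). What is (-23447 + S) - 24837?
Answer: -40593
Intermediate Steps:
S = 7691
(-23447 + S) - 24837 = (-23447 + 7691) - 24837 = -15756 - 24837 = -40593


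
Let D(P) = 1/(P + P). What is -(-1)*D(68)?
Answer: 1/136 ≈ 0.0073529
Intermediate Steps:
D(P) = 1/(2*P)
-(-1)*D(68) = -(-1)*(½)/68 = -(-1)*(½)*(1/68) = -(-1)/136 = -1*(-1/136) = 1/136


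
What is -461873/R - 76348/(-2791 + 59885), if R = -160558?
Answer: 7055947439/4583449226 ≈ 1.5394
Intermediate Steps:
-461873/R - 76348/(-2791 + 59885) = -461873/(-160558) - 76348/(-2791 + 59885) = -461873*(-1/160558) - 76348/57094 = 461873/160558 - 76348*1/57094 = 461873/160558 - 38174/28547 = 7055947439/4583449226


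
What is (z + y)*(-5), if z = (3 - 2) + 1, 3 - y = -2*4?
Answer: -65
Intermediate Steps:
y = 11 (y = 3 - (-2)*4 = 3 - 1*(-8) = 3 + 8 = 11)
z = 2 (z = 1 + 1 = 2)
(z + y)*(-5) = (2 + 11)*(-5) = 13*(-5) = -65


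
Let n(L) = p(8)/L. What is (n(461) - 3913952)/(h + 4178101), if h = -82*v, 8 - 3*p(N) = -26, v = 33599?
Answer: -5412995582/1967985489 ≈ -2.7505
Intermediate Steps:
p(N) = 34/3 (p(N) = 8/3 - ⅓*(-26) = 8/3 + 26/3 = 34/3)
n(L) = 34/(3*L)
h = -2755118 (h = -82*33599 = -2755118)
(n(461) - 3913952)/(h + 4178101) = ((34/3)/461 - 3913952)/(-2755118 + 4178101) = ((34/3)*(1/461) - 3913952)/1422983 = (34/1383 - 3913952)*(1/1422983) = -5412995582/1383*1/1422983 = -5412995582/1967985489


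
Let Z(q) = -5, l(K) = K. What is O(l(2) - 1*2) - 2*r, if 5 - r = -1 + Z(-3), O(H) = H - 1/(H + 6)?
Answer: -133/6 ≈ -22.167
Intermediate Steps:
O(H) = H - 1/(6 + H)
r = 11 (r = 5 - (-1 - 5) = 5 - 1*(-6) = 5 + 6 = 11)
O(l(2) - 1*2) - 2*r = (-1 + (2 - 1*2)² + 6*(2 - 1*2))/(6 + (2 - 1*2)) - 2*11 = (-1 + (2 - 2)² + 6*(2 - 2))/(6 + (2 - 2)) - 22 = (-1 + 0² + 6*0)/(6 + 0) - 22 = (-1 + 0 + 0)/6 - 22 = (⅙)*(-1) - 22 = -⅙ - 22 = -133/6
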